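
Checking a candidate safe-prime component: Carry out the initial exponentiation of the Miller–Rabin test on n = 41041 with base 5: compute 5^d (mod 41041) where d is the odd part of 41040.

38303

n − 1 = 41040 = 2^4 · 2565, so s = 4 and d = 2565.
5^2565 mod 41041 = 38303.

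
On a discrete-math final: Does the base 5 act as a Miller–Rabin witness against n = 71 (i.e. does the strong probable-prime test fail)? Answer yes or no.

n − 1 = 70 = 2^1 · 35, so s = 1 and d = 35.
x_0 = 5^35 mod 71 = 1.
x_0 = 1, so 5 is not a witness.

no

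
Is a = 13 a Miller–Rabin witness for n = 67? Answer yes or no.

n − 1 = 66 = 2^1 · 33, so s = 1 and d = 33.
By repeated squaring, 13^33 ≡ 66 (mod 67).
x_0 = 13^33 mod 67 = 66.
x_0 = 66 ≡ −1, so 13 is not a witness.

no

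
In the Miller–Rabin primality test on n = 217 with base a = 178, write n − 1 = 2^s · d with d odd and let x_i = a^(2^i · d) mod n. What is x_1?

190

n − 1 = 216 = 2^3 · 27, so s = 3 and d = 27.
x_0 = 178^27 mod 217 = 153.
x_1 = 153^2 mod 217 = 190.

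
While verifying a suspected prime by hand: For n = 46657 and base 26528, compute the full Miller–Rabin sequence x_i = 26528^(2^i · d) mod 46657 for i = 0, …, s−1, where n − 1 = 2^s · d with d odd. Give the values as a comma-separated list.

26528, 7253, 23570, 1, 1, 1

n − 1 = 46656 = 2^6 · 729, so s = 6 and d = 729.
x_0 = 26528^729 mod 46657 = 26528.
x_1 = 26528^2 mod 46657 = 7253.
x_2 = 7253^2 mod 46657 = 23570.
x_3 = 23570^2 mod 46657 = 1.
x_4 = 1^2 mod 46657 = 1.
x_5 = 1^2 mod 46657 = 1.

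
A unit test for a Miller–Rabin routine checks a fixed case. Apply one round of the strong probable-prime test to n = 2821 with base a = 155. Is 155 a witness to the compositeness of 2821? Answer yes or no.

n − 1 = 2820 = 2^2 · 705, so s = 2 and d = 705.
x_0 = 155^705 mod 2821 = 155.
x_0 is neither 1 nor 2820, so continue squaring.
x_1 = 155^2 mod 2821 = 1457.
Reached i = s−1 = 1 without hitting −1: 155 is a Miller–Rabin witness and 2821 is composite.

yes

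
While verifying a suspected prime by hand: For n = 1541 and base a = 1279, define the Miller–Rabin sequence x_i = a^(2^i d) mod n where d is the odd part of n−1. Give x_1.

967

n − 1 = 1540 = 2^2 · 385, so s = 2 and d = 385.
Repeated squaring mod 1541: 1279^1 ≡ 1279, 1279^2 ≡ 840, 1279^4 ≡ 1363, 1279^8 ≡ 864, 1279^16 ≡ 652, 1279^32 ≡ 1329, 1279^64 ≡ 255, 1279^128 ≡ 303, 1279^256 ≡ 890.
385 = 256 + 128 + 1, so 1279^385 ≡ 890·303·1279 ≡ 1310 (mod 1541).
x_0 = 1310.
x_1 = 1310^2 mod 1541 = 967.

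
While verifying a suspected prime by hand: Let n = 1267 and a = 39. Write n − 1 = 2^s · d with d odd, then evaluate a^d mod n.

1037

n − 1 = 1266 = 2^1 · 633, so s = 1 and d = 633.
Repeated squaring mod 1267: 39^1 ≡ 39, 39^2 ≡ 254, 39^4 ≡ 1166, 39^8 ≡ 65, 39^16 ≡ 424, 39^32 ≡ 1129, 39^64 ≡ 39, 39^128 ≡ 254, 39^256 ≡ 1166, 39^512 ≡ 65.
633 = 512 + 64 + 32 + 16 + 8 + 1, so 39^633 ≡ 65·39·1129·424·65·39 ≡ 1037 (mod 1267).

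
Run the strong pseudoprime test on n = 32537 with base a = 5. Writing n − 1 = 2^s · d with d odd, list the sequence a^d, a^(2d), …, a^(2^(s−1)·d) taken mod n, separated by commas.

22307, 13908, 32536

n − 1 = 32536 = 2^3 · 4067, so s = 3 and d = 4067.
x_0 = 5^4067 mod 32537 = 22307.
x_1 = 22307^2 mod 32537 = 13908.
x_2 = 13908^2 mod 32537 = 32536.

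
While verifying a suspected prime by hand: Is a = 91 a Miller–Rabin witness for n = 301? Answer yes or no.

yes

n − 1 = 300 = 2^2 · 75, so s = 2 and d = 75.
By repeated squaring, 91^75 ≡ 217 (mod 301).
x_0 = 91^75 mod 301 = 217.
x_0 is neither 1 nor 300, so continue squaring.
x_1 = 217^2 mod 301 = 133.
Reached i = s−1 = 1 without hitting −1: 91 is a Miller–Rabin witness and 301 is composite.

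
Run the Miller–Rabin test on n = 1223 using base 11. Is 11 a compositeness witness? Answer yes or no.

no

n − 1 = 1222 = 2^1 · 611, so s = 1 and d = 611.
x_0 = 11^611 mod 1223 = 1.
x_0 = 1, so 11 is not a witness.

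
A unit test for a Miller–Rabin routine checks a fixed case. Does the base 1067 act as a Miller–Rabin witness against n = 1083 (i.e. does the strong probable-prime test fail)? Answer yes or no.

n − 1 = 1082 = 2^1 · 541, so s = 1 and d = 541.
x_0 = 1067^541 mod 1083 = 1010.
x_0 ∉ {1, 1082} and s = 1, so 1067 is a Miller–Rabin witness and 1083 is composite.

yes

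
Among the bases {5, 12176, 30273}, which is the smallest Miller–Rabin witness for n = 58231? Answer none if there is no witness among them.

n − 1 = 58230 = 2^1 · 29115, so s = 1 and d = 29115.
Base 5: x_0 = 5^29115 mod 58231 = 1. x_0 = 1, so 5 is not a witness.
Base 12176: x_0 = 12176^29115 mod 58231 = 1. x_0 = 1, so 12176 is not a witness.
Base 30273: x_0 = 30273^29115 mod 58231 = 58230. x_0 = 58230 ≡ −1, so 30273 is not a witness.
No listed base is a witness for 58231.

none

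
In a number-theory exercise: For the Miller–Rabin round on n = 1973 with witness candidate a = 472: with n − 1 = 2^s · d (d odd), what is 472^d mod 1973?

n − 1 = 1972 = 2^2 · 493, so s = 2 and d = 493.
Repeated squaring mod 1973: 472^1 ≡ 472, 472^2 ≡ 1808, 472^4 ≡ 1576, 472^8 ≡ 1742, 472^16 ≡ 90, 472^32 ≡ 208, 472^64 ≡ 1831, 472^128 ≡ 434, 472^256 ≡ 921.
493 = 256 + 128 + 64 + 32 + 8 + 4 + 1, so 472^493 ≡ 921·434·1831·208·1742·1576·472 ≡ 1714 (mod 1973).

1714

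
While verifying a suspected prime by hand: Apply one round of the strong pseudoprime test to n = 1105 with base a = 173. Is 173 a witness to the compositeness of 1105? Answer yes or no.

yes

n − 1 = 1104 = 2^4 · 69, so s = 4 and d = 69.
x_0 = 173^69 mod 1105 = 753.
x_0 is neither 1 nor 1104, so continue squaring.
x_1 = 753^2 mod 1105 = 144.
x_2 = 144^2 mod 1105 = 846.
x_3 = 846^2 mod 1105 = 781.
Reached i = s−1 = 3 without hitting −1: 173 is a Miller–Rabin witness and 1105 is composite.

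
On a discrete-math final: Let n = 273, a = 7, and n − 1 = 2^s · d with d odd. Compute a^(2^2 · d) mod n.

133

n − 1 = 272 = 2^4 · 17, so s = 4 and d = 17.
x_0 = 7^17 mod 273 = 154.
x_1 = 154^2 mod 273 = 238.
x_2 = 238^2 mod 273 = 133.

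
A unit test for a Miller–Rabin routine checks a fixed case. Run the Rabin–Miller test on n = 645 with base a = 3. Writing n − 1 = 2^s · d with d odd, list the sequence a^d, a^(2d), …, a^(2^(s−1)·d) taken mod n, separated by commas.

n − 1 = 644 = 2^2 · 161, so s = 2 and d = 161.
x_0 = 3^161 mod 645 = 93.
x_1 = 93^2 mod 645 = 264.

93, 264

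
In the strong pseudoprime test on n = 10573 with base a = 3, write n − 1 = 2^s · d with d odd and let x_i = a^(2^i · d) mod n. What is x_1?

n − 1 = 10572 = 2^2 · 2643, so s = 2 and d = 2643.
x_0 = 3^2643 mod 10573 = 4683.
x_1 = 4683^2 mod 10573 = 2087.

2087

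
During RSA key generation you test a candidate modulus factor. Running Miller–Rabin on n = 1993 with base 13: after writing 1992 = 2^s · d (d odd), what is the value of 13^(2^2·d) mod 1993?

n − 1 = 1992 = 2^3 · 249, so s = 3 and d = 249.
By repeated squaring, 13^249 ≡ 1159 (mod 1993).
x_0 = 1159.
x_1 = 1159^2 mod 1993 = 1992.
x_2 = 1992^2 mod 1993 = 1.

1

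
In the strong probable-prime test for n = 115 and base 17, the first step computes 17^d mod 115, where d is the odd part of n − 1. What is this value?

102

n − 1 = 114 = 2^1 · 57, so s = 1 and d = 57.
Repeated squaring mod 115: 17^1 ≡ 17, 17^2 ≡ 59, 17^4 ≡ 31, 17^8 ≡ 41, 17^16 ≡ 71, 17^32 ≡ 96.
57 = 32 + 16 + 8 + 1, so 17^57 ≡ 96·71·41·17 ≡ 102 (mod 115).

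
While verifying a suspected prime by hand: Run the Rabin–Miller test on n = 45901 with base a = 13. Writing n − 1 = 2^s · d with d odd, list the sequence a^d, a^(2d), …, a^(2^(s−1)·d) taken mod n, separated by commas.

n − 1 = 45900 = 2^2 · 11475, so s = 2 and d = 11475.
x_0 = 13^11475 mod 45901 = 5702.
x_1 = 5702^2 mod 45901 = 14896.

5702, 14896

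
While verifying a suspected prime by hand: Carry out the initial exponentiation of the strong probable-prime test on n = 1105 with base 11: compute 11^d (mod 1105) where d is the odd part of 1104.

n − 1 = 1104 = 2^4 · 69, so s = 4 and d = 69.
11^69 mod 1105 = 996.

996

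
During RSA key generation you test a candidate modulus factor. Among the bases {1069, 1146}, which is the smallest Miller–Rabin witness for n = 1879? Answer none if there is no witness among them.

n − 1 = 1878 = 2^1 · 939, so s = 1 and d = 939.
Base 1069: x_0 = 1069^939 mod 1879 = 1878. x_0 = 1878 ≡ −1, so 1069 is not a witness.
Base 1146: x_0 = 1146^939 mod 1879 = 1. x_0 = 1, so 1146 is not a witness.
No listed base is a witness for 1879.

none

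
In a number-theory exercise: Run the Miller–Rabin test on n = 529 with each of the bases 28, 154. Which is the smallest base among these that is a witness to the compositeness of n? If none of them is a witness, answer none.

154

n − 1 = 528 = 2^4 · 33, so s = 4 and d = 33.
Base 28: x_0 = 28^33 mod 529 = 528. x_0 = 528 ≡ −1, so 28 is not a witness.
Base 154: x_0 = 154^33 mod 529 = 185. x_0 is neither 1 nor 528, so continue squaring. x_1 = 185^2 mod 529 = 369. x_2 = 369^2 mod 529 = 208. x_3 = 208^2 mod 529 = 415. Reached i = s−1 = 3 without hitting −1: 154 is a Miller–Rabin witness and 529 is composite.
The smallest witness among the given bases is 154.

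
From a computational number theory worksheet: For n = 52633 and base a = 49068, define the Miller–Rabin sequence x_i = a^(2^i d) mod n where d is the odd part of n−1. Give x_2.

1

n − 1 = 52632 = 2^3 · 6579, so s = 3 and d = 6579.
x_0 = 49068^6579 mod 52633 = 3604.
x_1 = 3604^2 mod 52633 = 41098.
x_2 = 41098^2 mod 52633 = 1.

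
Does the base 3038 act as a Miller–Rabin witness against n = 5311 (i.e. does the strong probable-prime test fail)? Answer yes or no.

yes

n − 1 = 5310 = 2^1 · 2655, so s = 1 and d = 2655.
x_0 = 3038^2655 mod 5311 = 348.
x_0 ∉ {1, 5310} and s = 1, so 3038 is a Miller–Rabin witness and 5311 is composite.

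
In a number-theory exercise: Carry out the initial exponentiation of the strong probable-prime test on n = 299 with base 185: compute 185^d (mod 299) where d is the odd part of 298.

n − 1 = 298 = 2^1 · 149, so s = 1 and d = 149.
185^149 mod 299 = 139.

139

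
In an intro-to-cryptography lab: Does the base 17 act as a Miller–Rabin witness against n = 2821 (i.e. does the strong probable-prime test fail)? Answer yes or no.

no

n − 1 = 2820 = 2^2 · 705, so s = 2 and d = 705.
Repeated squaring mod 2821: 17^1 ≡ 17, 17^2 ≡ 289, 17^4 ≡ 1712, 17^8 ≡ 2746, 17^16 ≡ 2804, 17^32 ≡ 289, 17^64 ≡ 1712, 17^128 ≡ 2746, 17^256 ≡ 2804, 17^512 ≡ 289.
705 = 512 + 128 + 64 + 1, so 17^705 ≡ 289·2746·1712·17 ≡ 2820 (mod 2821).
x_0 = 17^705 mod 2821 = 2820.
x_0 = 2820 ≡ −1, so 17 is not a witness.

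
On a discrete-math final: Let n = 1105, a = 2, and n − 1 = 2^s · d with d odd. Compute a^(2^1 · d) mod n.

n − 1 = 1104 = 2^4 · 69, so s = 4 and d = 69.
x_0 = 2^69 mod 1105 = 967.
x_1 = 967^2 mod 1105 = 259.

259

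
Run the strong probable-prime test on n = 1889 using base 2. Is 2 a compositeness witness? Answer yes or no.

no

n − 1 = 1888 = 2^5 · 59, so s = 5 and d = 59.
x_0 = 2^59 mod 1889 = 85.
x_0 is neither 1 nor 1888, so continue squaring.
x_1 = 85^2 mod 1889 = 1558.
x_2 = 1558^2 mod 1889 = 1888.
x_2 ≡ −1, so 2 is not a witness.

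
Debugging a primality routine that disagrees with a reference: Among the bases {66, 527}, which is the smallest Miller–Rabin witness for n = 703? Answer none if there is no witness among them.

n − 1 = 702 = 2^1 · 351, so s = 1 and d = 351.
Base 66: x_0 = 66^351 mod 703 = 191. x_0 ∉ {1, 702} and s = 1, so 66 is a Miller–Rabin witness and 703 is composite.
Base 527: x_0 = 527^351 mod 703 = 75. x_0 ∉ {1, 702} and s = 1, so 527 is a Miller–Rabin witness and 703 is composite.
The smallest witness among the given bases is 66.

66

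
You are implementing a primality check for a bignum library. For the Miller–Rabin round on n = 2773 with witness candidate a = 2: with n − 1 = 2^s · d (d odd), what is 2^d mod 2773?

n − 1 = 2772 = 2^2 · 693, so s = 2 and d = 693.
By repeated squaring, 2^693 ≡ 1512 (mod 2773).

1512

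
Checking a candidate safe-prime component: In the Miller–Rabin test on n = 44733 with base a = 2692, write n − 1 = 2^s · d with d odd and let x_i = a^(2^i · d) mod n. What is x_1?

n − 1 = 44732 = 2^2 · 11183, so s = 2 and d = 11183.
x_0 = 2692^11183 mod 44733 = 41887.
x_1 = 41887^2 mod 44733 = 3043.

3043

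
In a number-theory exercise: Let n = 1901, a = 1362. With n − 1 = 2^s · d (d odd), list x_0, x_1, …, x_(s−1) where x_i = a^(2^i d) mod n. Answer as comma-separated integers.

1900, 1

n − 1 = 1900 = 2^2 · 475, so s = 2 and d = 475.
x_0 = 1362^475 mod 1901 = 1900.
x_1 = 1900^2 mod 1901 = 1.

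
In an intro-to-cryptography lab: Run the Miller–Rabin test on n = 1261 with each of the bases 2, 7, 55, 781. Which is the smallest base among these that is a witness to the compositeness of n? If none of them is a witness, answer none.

2

n − 1 = 1260 = 2^2 · 315, so s = 2 and d = 315.
Base 2: x_0 = 2^315 mod 1261 = 671. x_0 is neither 1 nor 1260, so continue squaring. x_1 = 671^2 mod 1261 = 64. Reached i = s−1 = 1 without hitting −1: 2 is a Miller–Rabin witness and 1261 is composite.
Base 7: x_0 = 7^315 mod 1261 = 408. x_0 is neither 1 nor 1260, so continue squaring. x_1 = 408^2 mod 1261 = 12. Reached i = s−1 = 1 without hitting −1: 7 is a Miller–Rabin witness and 1261 is composite.
Base 55: x_0 = 55^315 mod 1261 = 1015. x_0 is neither 1 nor 1260, so continue squaring. x_1 = 1015^2 mod 1261 = 1249. Reached i = s−1 = 1 without hitting −1: 55 is a Miller–Rabin witness and 1261 is composite.
Base 781: x_0 = 781^315 mod 1261 = 131. x_0 is neither 1 nor 1260, so continue squaring. x_1 = 131^2 mod 1261 = 768. Reached i = s−1 = 1 without hitting −1: 781 is a Miller–Rabin witness and 1261 is composite.
The smallest witness among the given bases is 2.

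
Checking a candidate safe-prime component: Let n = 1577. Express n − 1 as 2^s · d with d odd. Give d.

197

Halving: 1576 → 788 → 394 → 197; 197 is odd.
So 1576 = 2^3 · 197.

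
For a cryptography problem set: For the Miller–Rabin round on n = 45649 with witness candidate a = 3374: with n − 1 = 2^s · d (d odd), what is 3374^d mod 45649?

24929

n − 1 = 45648 = 2^4 · 2853, so s = 4 and d = 2853.
3374^2853 mod 45649 = 24929.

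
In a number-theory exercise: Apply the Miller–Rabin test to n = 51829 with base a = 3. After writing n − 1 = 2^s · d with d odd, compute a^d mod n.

1

n − 1 = 51828 = 2^2 · 12957, so s = 2 and d = 12957.
3^12957 mod 51829 = 1.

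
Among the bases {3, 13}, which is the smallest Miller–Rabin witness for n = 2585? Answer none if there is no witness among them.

n − 1 = 2584 = 2^3 · 323, so s = 3 and d = 323.
Base 3: x_0 = 3^323 mod 2585 = 2447. x_0 is neither 1 nor 2584, so continue squaring. x_1 = 2447^2 mod 2585 = 949. x_2 = 949^2 mod 2585 = 1021. Reached i = s−1 = 2 without hitting −1: 3 is a Miller–Rabin witness and 2585 is composite.
Base 13: x_0 = 13^323 mod 2585 = 107. x_0 is neither 1 nor 2584, so continue squaring. x_1 = 107^2 mod 2585 = 1109. x_2 = 1109^2 mod 2585 = 2006. Reached i = s−1 = 2 without hitting −1: 13 is a Miller–Rabin witness and 2585 is composite.
The smallest witness among the given bases is 3.

3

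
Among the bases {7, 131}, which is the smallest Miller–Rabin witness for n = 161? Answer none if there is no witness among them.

n − 1 = 160 = 2^5 · 5, so s = 5 and d = 5.
Base 7: x_0 = 7^5 mod 161 = 63. x_0 is neither 1 nor 160, so continue squaring. x_1 = 63^2 mod 161 = 105. x_2 = 105^2 mod 161 = 77. x_3 = 77^2 mod 161 = 133. x_4 = 133^2 mod 161 = 140. Reached i = s−1 = 4 without hitting −1: 7 is a Miller–Rabin witness and 161 is composite.
Base 131: x_0 = 131^5 mod 161 = 52. x_0 is neither 1 nor 160, so continue squaring. x_1 = 52^2 mod 161 = 128. x_2 = 128^2 mod 161 = 123. x_3 = 123^2 mod 161 = 156. x_4 = 156^2 mod 161 = 25. Reached i = s−1 = 4 without hitting −1: 131 is a Miller–Rabin witness and 161 is composite.
The smallest witness among the given bases is 7.

7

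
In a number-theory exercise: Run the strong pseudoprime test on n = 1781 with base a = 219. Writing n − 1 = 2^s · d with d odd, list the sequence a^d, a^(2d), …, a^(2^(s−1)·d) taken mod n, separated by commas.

n − 1 = 1780 = 2^2 · 445, so s = 2 and d = 445.
x_0 = 219^445 mod 1781 = 739.
x_1 = 739^2 mod 1781 = 1135.

739, 1135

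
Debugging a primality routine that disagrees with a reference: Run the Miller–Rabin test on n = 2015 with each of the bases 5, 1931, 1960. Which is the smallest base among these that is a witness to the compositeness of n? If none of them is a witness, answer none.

5

n − 1 = 2014 = 2^1 · 1007, so s = 1 and d = 1007.
Base 5: x_0 = 5^1007 mod 2015 = 645. x_0 ∉ {1, 2014} and s = 1, so 5 is a Miller–Rabin witness and 2015 is composite.
Base 1931: x_0 = 1931^1007 mod 2015 = 236. x_0 ∉ {1, 2014} and s = 1, so 1931 is a Miller–Rabin witness and 2015 is composite.
Base 1960: x_0 = 1960^1007 mod 2015 = 1785. x_0 ∉ {1, 2014} and s = 1, so 1960 is a Miller–Rabin witness and 2015 is composite.
The smallest witness among the given bases is 5.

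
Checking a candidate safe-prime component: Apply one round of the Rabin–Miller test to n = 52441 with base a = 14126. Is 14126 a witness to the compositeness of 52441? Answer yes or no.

no

n − 1 = 52440 = 2^3 · 6555, so s = 3 and d = 6555.
x_0 = 14126^6555 mod 52441 = 35831.
x_0 is neither 1 nor 52440, so continue squaring.
x_1 = 35831^2 mod 52441 = 52440.
x_1 ≡ −1, so 14126 is not a witness.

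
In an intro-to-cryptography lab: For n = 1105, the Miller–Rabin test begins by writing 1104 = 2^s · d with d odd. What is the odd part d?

Halving: 1104 → 552 → 276 → 138 → 69; 69 is odd.
So 1104 = 2^4 · 69.

69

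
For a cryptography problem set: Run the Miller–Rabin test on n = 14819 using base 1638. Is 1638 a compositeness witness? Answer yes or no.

n − 1 = 14818 = 2^1 · 7409, so s = 1 and d = 7409.
x_0 = 1638^7409 mod 14819 = 1316.
x_0 ∉ {1, 14818} and s = 1, so 1638 is a Miller–Rabin witness and 14819 is composite.

yes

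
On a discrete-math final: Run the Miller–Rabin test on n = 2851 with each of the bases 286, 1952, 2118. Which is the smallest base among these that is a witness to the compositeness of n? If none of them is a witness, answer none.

none

n − 1 = 2850 = 2^1 · 1425, so s = 1 and d = 1425.
Base 286: x_0 = 286^1425 mod 2851 = 2850. x_0 = 2850 ≡ −1, so 286 is not a witness.
Base 1952: x_0 = 1952^1425 mod 2851 = 2850. x_0 = 2850 ≡ −1, so 1952 is not a witness.
Base 2118: x_0 = 2118^1425 mod 2851 = 2850. x_0 = 2850 ≡ −1, so 2118 is not a witness.
No listed base is a witness for 2851.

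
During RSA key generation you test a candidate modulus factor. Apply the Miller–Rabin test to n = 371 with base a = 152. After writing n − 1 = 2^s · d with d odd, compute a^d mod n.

n − 1 = 370 = 2^1 · 185, so s = 1 and d = 185.
Repeated squaring mod 371: 152^1 ≡ 152, 152^2 ≡ 102, 152^4 ≡ 16, 152^8 ≡ 256, 152^16 ≡ 240, 152^32 ≡ 95, 152^64 ≡ 121, 152^128 ≡ 172.
185 = 128 + 32 + 16 + 8 + 1, so 152^185 ≡ 172·95·240·256·152 ≡ 346 (mod 371).

346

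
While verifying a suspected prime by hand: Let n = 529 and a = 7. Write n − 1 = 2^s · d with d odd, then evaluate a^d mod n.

114

n − 1 = 528 = 2^4 · 33, so s = 4 and d = 33.
Repeated squaring mod 529: 7^1 ≡ 7, 7^2 ≡ 49, 7^4 ≡ 285, 7^8 ≡ 288, 7^16 ≡ 420, 7^32 ≡ 243.
33 = 32 + 1, so 7^33 ≡ 243·7 ≡ 114 (mod 529).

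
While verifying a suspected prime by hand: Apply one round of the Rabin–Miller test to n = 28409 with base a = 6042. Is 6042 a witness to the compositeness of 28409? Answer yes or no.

no

n − 1 = 28408 = 2^3 · 3551, so s = 3 and d = 3551.
x_0 = 6042^3551 mod 28409 = 16723.
x_0 is neither 1 nor 28408, so continue squaring.
x_1 = 16723^2 mod 28409 = 533.
x_2 = 533^2 mod 28409 = 28408.
x_2 ≡ −1, so 6042 is not a witness.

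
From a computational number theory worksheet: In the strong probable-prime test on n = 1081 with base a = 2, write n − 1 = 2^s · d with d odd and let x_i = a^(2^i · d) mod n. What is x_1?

n − 1 = 1080 = 2^3 · 135, so s = 3 and d = 135.
x_0 = 2^135 mod 1081 = 100.
x_1 = 100^2 mod 1081 = 271.

271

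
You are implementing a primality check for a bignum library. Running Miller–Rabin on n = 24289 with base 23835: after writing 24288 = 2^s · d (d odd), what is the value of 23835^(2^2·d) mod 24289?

n − 1 = 24288 = 2^5 · 759, so s = 5 and d = 759.
x_0 = 23835^759 mod 24289 = 20430.
x_1 = 20430^2 mod 24289 = 2724.
x_2 = 2724^2 mod 24289 = 12031.

12031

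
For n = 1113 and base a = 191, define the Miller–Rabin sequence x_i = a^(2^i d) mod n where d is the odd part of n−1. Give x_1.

n − 1 = 1112 = 2^3 · 139, so s = 3 and d = 139.
By repeated squaring, 191^139 ≡ 65 (mod 1113).
x_0 = 65.
x_1 = 65^2 mod 1113 = 886.

886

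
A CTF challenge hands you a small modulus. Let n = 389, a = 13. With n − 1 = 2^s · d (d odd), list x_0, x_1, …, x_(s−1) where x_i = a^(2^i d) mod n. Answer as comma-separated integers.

n − 1 = 388 = 2^2 · 97, so s = 2 and d = 97.
x_0 = 13^97 mod 389 = 1.
x_1 = 1^2 mod 389 = 1.

1, 1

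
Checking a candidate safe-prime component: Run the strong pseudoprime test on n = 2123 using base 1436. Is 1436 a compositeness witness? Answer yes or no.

yes

n − 1 = 2122 = 2^1 · 1061, so s = 1 and d = 1061.
x_0 = 1436^1061 mod 2123 = 688.
x_0 ∉ {1, 2122} and s = 1, so 1436 is a Miller–Rabin witness and 2123 is composite.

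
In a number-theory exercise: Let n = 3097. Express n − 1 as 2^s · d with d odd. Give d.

Halving: 3096 → 1548 → 774 → 387; 387 is odd.
So 3096 = 2^3 · 387.

387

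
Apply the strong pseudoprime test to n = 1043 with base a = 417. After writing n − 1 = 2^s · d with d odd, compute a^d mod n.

863

n − 1 = 1042 = 2^1 · 521, so s = 1 and d = 521.
Repeated squaring mod 1043: 417^1 ≡ 417, 417^2 ≡ 751, 417^4 ≡ 781, 417^8 ≡ 849, 417^16 ≡ 88, 417^32 ≡ 443, 417^64 ≡ 165, 417^128 ≡ 107, 417^256 ≡ 1019, 417^512 ≡ 576.
521 = 512 + 8 + 1, so 417^521 ≡ 576·849·417 ≡ 863 (mod 1043).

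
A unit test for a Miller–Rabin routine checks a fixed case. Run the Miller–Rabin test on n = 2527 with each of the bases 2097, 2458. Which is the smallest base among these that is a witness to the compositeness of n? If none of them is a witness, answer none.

n − 1 = 2526 = 2^1 · 1263, so s = 1 and d = 1263.
Base 2097: x_0 = 2097^1263 mod 2527 = 1. x_0 = 1, so 2097 is not a witness.
Base 2458: x_0 = 2458^1263 mod 2527 = 1. x_0 = 1, so 2458 is not a witness.
No listed base is a witness for 2527.

none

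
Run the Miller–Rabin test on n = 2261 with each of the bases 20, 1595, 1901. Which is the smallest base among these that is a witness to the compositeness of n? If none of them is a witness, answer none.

n − 1 = 2260 = 2^2 · 565, so s = 2 and d = 565.
Base 20: x_0 = 20^565 mod 2261 = 685. x_0 is neither 1 nor 2260, so continue squaring. x_1 = 685^2 mod 2261 = 1198. Reached i = s−1 = 1 without hitting −1: 20 is a Miller–Rabin witness and 2261 is composite.
Base 1595: x_0 = 1595^565 mod 2261 = 930. x_0 is neither 1 nor 2260, so continue squaring. x_1 = 930^2 mod 2261 = 1198. Reached i = s−1 = 1 without hitting −1: 1595 is a Miller–Rabin witness and 2261 is composite.
Base 1901: x_0 = 1901^565 mod 2261 = 1236. x_0 is neither 1 nor 2260, so continue squaring. x_1 = 1236^2 mod 2261 = 1521. Reached i = s−1 = 1 without hitting −1: 1901 is a Miller–Rabin witness and 2261 is composite.
The smallest witness among the given bases is 20.

20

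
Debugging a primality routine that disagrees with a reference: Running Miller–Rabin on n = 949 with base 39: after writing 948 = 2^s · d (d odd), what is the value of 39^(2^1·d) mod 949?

195

n − 1 = 948 = 2^2 · 237, so s = 2 and d = 237.
By repeated squaring, 39^237 ≡ 650 (mod 949).
x_0 = 650.
x_1 = 650^2 mod 949 = 195.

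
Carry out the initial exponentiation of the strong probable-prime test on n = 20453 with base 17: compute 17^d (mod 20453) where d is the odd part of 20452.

5266

n − 1 = 20452 = 2^2 · 5113, so s = 2 and d = 5113.
17^5113 mod 20453 = 5266.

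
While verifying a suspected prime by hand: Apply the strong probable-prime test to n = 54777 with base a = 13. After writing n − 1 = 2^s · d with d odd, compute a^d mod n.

580

n − 1 = 54776 = 2^3 · 6847, so s = 3 and d = 6847.
13^6847 mod 54777 = 580.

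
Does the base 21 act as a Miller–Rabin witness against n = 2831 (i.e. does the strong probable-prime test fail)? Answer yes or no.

n − 1 = 2830 = 2^1 · 1415, so s = 1 and d = 1415.
x_0 = 21^1415 mod 2831 = 1839.
x_0 ∉ {1, 2830} and s = 1, so 21 is a Miller–Rabin witness and 2831 is composite.

yes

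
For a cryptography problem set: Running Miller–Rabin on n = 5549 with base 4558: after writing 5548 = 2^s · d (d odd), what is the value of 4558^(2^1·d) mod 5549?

1985

n − 1 = 5548 = 2^2 · 1387, so s = 2 and d = 1387.
Repeated squaring mod 5549: 4558^1 ≡ 4558, 4558^2 ≡ 5457, 4558^4 ≡ 2915, 4558^8 ≡ 1706, 4558^16 ≡ 2760, 4558^32 ≡ 4372, 4558^64 ≡ 3628, 4558^128 ≡ 156, 4558^256 ≡ 2140, 4558^512 ≡ 1675, 4558^1024 ≡ 3380.
1387 = 1024 + 256 + 64 + 32 + 8 + 2 + 1, so 4558^1387 ≡ 3380·2140·3628·4372·1706·5457·4558 ≡ 4837 (mod 5549).
x_0 = 4837.
x_1 = 4837^2 mod 5549 = 1985.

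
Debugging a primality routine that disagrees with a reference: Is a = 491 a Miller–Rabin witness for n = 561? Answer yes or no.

yes

n − 1 = 560 = 2^4 · 35, so s = 4 and d = 35.
x_0 = 491^35 mod 561 = 230.
x_0 is neither 1 nor 560, so continue squaring.
x_1 = 230^2 mod 561 = 166.
x_2 = 166^2 mod 561 = 67.
x_3 = 67^2 mod 561 = 1.
x_3 = 1 but x_2 ≠ ±1, a nontrivial square root of 1 — 491 is a witness and 561 is composite.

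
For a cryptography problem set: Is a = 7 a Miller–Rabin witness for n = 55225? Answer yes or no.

yes

n − 1 = 55224 = 2^3 · 6903, so s = 3 and d = 6903.
Repeated squaring mod 55225: 7^1 ≡ 7, 7^2 ≡ 49, 7^4 ≡ 2401, 7^8 ≡ 21401, 7^16 ≡ 21876, 7^32 ≡ 34751, 7^64 ≡ 26926, 7^128 ≡ 15676, 7^256 ≡ 40951, 7^512 ≡ 22051, 7^1024 ≡ 45701, 7^2048 ≡ 27126, 7^4096 ≡ 1976.
6903 = 4096 + 2048 + 512 + 128 + 64 + 32 + 16 + 4 + 2 + 1, so 7^6903 ≡ 1976·27126·22051·15676·26926·34751·21876·2401·49·7 ≡ 48518 (mod 55225).
x_0 = 7^6903 mod 55225 = 48518.
x_0 is neither 1 nor 55224, so continue squaring.
x_1 = 48518^2 mod 55225 = 30699.
x_2 = 30699^2 mod 55225 = 13976.
Reached i = s−1 = 2 without hitting −1: 7 is a Miller–Rabin witness and 55225 is composite.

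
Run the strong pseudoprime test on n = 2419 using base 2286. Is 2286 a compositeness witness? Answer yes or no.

yes

n − 1 = 2418 = 2^1 · 1209, so s = 1 and d = 1209.
By repeated squaring, 2286^1209 ≡ 701 (mod 2419).
x_0 = 2286^1209 mod 2419 = 701.
x_0 ∉ {1, 2418} and s = 1, so 2286 is a Miller–Rabin witness and 2419 is composite.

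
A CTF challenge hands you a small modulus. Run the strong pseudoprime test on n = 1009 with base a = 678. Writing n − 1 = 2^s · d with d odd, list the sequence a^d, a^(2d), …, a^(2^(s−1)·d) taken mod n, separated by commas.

n − 1 = 1008 = 2^4 · 63, so s = 4 and d = 63.
x_0 = 678^63 mod 1009 = 762.
x_1 = 762^2 mod 1009 = 469.
x_2 = 469^2 mod 1009 = 1008.
x_3 = 1008^2 mod 1009 = 1.

762, 469, 1008, 1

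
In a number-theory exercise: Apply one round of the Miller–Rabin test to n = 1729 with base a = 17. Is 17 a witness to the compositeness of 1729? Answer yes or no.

n − 1 = 1728 = 2^6 · 27, so s = 6 and d = 27.
x_0 = 17^27 mod 1729 = 818.
x_0 is neither 1 nor 1728, so continue squaring.
x_1 = 818^2 mod 1729 = 1.
x_1 = 1 but x_0 ≠ ±1, a nontrivial square root of 1 — 17 is a witness and 1729 is composite.

yes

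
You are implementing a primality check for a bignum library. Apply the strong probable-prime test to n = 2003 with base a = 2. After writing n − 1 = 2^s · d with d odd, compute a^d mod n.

2002

n − 1 = 2002 = 2^1 · 1001, so s = 1 and d = 1001.
Repeated squaring mod 2003: 2^1 ≡ 2, 2^2 ≡ 4, 2^4 ≡ 16, 2^8 ≡ 256, 2^16 ≡ 1440, 2^32 ≡ 495, 2^64 ≡ 659, 2^128 ≡ 1633, 2^256 ≡ 696, 2^512 ≡ 1693.
1001 = 512 + 256 + 128 + 64 + 32 + 8 + 1, so 2^1001 ≡ 1693·696·1633·659·495·256·2 ≡ 2002 (mod 2003).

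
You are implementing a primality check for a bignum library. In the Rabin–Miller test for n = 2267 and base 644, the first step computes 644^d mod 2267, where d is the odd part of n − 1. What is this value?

2266

n − 1 = 2266 = 2^1 · 1133, so s = 1 and d = 1133.
Repeated squaring mod 2267: 644^1 ≡ 644, 644^2 ≡ 2142, 644^4 ≡ 2023, 644^8 ≡ 594, 644^16 ≡ 1451, 644^32 ≡ 1625, 644^64 ≡ 1837, 644^128 ≡ 1273, 644^256 ≡ 1891, 644^512 ≡ 822, 644^1024 ≡ 118.
1133 = 1024 + 64 + 32 + 8 + 4 + 1, so 644^1133 ≡ 118·1837·1625·594·2023·644 ≡ 2266 (mod 2267).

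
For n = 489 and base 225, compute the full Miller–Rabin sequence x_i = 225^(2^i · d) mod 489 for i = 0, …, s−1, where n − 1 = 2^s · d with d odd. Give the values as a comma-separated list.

n − 1 = 488 = 2^3 · 61, so s = 3 and d = 61.
x_0 = 225^61 mod 489 = 360.
x_1 = 360^2 mod 489 = 15.
x_2 = 15^2 mod 489 = 225.

360, 15, 225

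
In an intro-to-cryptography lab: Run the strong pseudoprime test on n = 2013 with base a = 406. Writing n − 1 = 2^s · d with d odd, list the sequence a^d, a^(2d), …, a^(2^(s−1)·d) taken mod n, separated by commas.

n − 1 = 2012 = 2^2 · 503, so s = 2 and d = 503.
x_0 = 406^503 mod 2013 = 1066.
x_1 = 1066^2 mod 2013 = 1024.

1066, 1024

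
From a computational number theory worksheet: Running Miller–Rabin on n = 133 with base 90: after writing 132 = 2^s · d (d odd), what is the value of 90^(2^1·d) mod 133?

n − 1 = 132 = 2^2 · 33, so s = 2 and d = 33.
x_0 = 90^33 mod 133 = 69.
x_1 = 69^2 mod 133 = 106.

106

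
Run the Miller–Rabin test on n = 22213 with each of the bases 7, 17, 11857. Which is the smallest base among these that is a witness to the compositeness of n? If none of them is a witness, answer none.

7

n − 1 = 22212 = 2^2 · 5553, so s = 2 and d = 5553.
Base 7: x_0 = 7^5553 mod 22213 = 2277. x_0 is neither 1 nor 22212, so continue squaring. x_1 = 2277^2 mod 22213 = 9100. Reached i = s−1 = 1 without hitting −1: 7 is a Miller–Rabin witness and 22213 is composite.
Base 17: x_0 = 17^5553 mod 22213 = 515. x_0 is neither 1 nor 22212, so continue squaring. x_1 = 515^2 mod 22213 = 20882. Reached i = s−1 = 1 without hitting −1: 17 is a Miller–Rabin witness and 22213 is composite.
Base 11857: x_0 = 11857^5553 mod 22213 = 17415. x_0 is neither 1 nor 22212, so continue squaring. x_1 = 17415^2 mod 22213 = 8136. Reached i = s−1 = 1 without hitting −1: 11857 is a Miller–Rabin witness and 22213 is composite.
The smallest witness among the given bases is 7.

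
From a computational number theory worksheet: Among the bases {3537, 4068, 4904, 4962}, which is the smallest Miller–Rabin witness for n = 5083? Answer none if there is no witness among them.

4068

n − 1 = 5082 = 2^1 · 2541, so s = 1 and d = 2541.
Base 3537: x_0 = 3537^2541 mod 5083 = 1. x_0 = 1, so 3537 is not a witness.
Base 4068: x_0 = 4068^2541 mod 5083 = 4185. x_0 ∉ {1, 5082} and s = 1, so 4068 is a Miller–Rabin witness and 5083 is composite.
Base 4904: x_0 = 4904^2541 mod 5083 = 1080. x_0 ∉ {1, 5082} and s = 1, so 4904 is a Miller–Rabin witness and 5083 is composite.
Base 4962: x_0 = 4962^2541 mod 5083 = 1379. x_0 ∉ {1, 5082} and s = 1, so 4962 is a Miller–Rabin witness and 5083 is composite.
The smallest witness among the given bases is 4068.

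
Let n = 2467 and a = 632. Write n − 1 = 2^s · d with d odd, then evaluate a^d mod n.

1

n − 1 = 2466 = 2^1 · 1233, so s = 1 and d = 1233.
632^1233 mod 2467 = 1.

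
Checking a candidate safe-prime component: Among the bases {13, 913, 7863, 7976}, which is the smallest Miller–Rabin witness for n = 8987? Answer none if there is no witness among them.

13

n − 1 = 8986 = 2^1 · 4493, so s = 1 and d = 4493.
Base 13: x_0 = 13^4493 mod 8987 = 4353. x_0 ∉ {1, 8986} and s = 1, so 13 is a Miller–Rabin witness and 8987 is composite.
Base 913: x_0 = 913^4493 mod 8987 = 5302. x_0 ∉ {1, 8986} and s = 1, so 913 is a Miller–Rabin witness and 8987 is composite.
Base 7863: x_0 = 7863^4493 mod 8987 = 4436. x_0 ∉ {1, 8986} and s = 1, so 7863 is a Miller–Rabin witness and 8987 is composite.
Base 7976: x_0 = 7976^4493 mod 8987 = 4126. x_0 ∉ {1, 8986} and s = 1, so 7976 is a Miller–Rabin witness and 8987 is composite.
The smallest witness among the given bases is 13.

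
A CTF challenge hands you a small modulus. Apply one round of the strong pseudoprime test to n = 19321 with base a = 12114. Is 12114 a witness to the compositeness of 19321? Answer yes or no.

no

n − 1 = 19320 = 2^3 · 2415, so s = 3 and d = 2415.
Repeated squaring mod 19321: 12114^1 ≡ 12114, 12114^2 ≡ 6001, 12114^4 ≡ 16978, 12114^8 ≡ 2485, 12114^16 ≡ 11826, 12114^32 ≡ 8878, 12114^64 ≡ 8525, 12114^128 ≡ 9344, 12114^256 ≡ 18058, 12114^512 ≡ 10847, 12114^1024 ≡ 11840, 12114^2048 ≡ 11745.
2415 = 2048 + 256 + 64 + 32 + 8 + 4 + 2 + 1, so 12114^2415 ≡ 11745·18058·8525·8878·2485·16978·6001·12114 ≡ 19320 (mod 19321).
x_0 = 12114^2415 mod 19321 = 19320.
x_0 = 19320 ≡ −1, so 12114 is not a witness.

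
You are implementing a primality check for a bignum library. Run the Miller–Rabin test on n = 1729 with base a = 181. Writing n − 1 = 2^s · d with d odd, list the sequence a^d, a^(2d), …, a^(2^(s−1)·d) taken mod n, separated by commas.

1728, 1, 1, 1, 1, 1

n − 1 = 1728 = 2^6 · 27, so s = 6 and d = 27.
x_0 = 181^27 mod 1729 = 1728.
x_1 = 1728^2 mod 1729 = 1.
x_2 = 1^2 mod 1729 = 1.
x_3 = 1^2 mod 1729 = 1.
x_4 = 1^2 mod 1729 = 1.
x_5 = 1^2 mod 1729 = 1.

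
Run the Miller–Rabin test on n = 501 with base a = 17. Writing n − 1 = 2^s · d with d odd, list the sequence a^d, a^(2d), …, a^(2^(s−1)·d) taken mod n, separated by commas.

n − 1 = 500 = 2^2 · 125, so s = 2 and d = 125.
x_0 = 17^125 mod 501 = 479.
x_1 = 479^2 mod 501 = 484.

479, 484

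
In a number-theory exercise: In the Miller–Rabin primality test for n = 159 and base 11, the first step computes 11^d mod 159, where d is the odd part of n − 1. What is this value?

11

n − 1 = 158 = 2^1 · 79, so s = 1 and d = 79.
11^79 mod 159 = 11.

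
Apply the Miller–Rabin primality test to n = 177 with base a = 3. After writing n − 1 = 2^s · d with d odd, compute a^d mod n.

n − 1 = 176 = 2^4 · 11, so s = 4 and d = 11.
Repeated squaring mod 177: 3^1 ≡ 3, 3^2 ≡ 9, 3^4 ≡ 81, 3^8 ≡ 12.
11 = 8 + 2 + 1, so 3^11 ≡ 12·9·3 ≡ 147 (mod 177).

147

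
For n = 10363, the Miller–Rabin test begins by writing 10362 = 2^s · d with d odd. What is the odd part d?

Halving: 10362 → 5181; 5181 is odd.
So 10362 = 2^1 · 5181.

5181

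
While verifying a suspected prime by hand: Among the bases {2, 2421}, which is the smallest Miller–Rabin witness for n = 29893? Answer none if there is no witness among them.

n − 1 = 29892 = 2^2 · 7473, so s = 2 and d = 7473.
Base 2: x_0 = 2^7473 mod 29893 = 8525. x_0 is neither 1 nor 29892, so continue squaring. x_1 = 8525^2 mod 29893 = 5742. Reached i = s−1 = 1 without hitting −1: 2 is a Miller–Rabin witness and 29893 is composite.
Base 2421: x_0 = 2421^7473 mod 29893 = 3319. x_0 is neither 1 nor 29892, so continue squaring. x_1 = 3319^2 mod 29893 = 15137. Reached i = s−1 = 1 without hitting −1: 2421 is a Miller–Rabin witness and 29893 is composite.
The smallest witness among the given bases is 2.

2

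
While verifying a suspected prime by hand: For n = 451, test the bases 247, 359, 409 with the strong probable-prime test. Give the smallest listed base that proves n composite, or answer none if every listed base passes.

n − 1 = 450 = 2^1 · 225, so s = 1 and d = 225.
Base 247: x_0 = 247^225 mod 451 = 1. x_0 = 1, so 247 is not a witness.
Base 359: x_0 = 359^225 mod 451 = 450. x_0 = 450 ≡ −1, so 359 is not a witness.
Base 409: x_0 = 409^225 mod 451 = 450. x_0 = 450 ≡ −1, so 409 is not a witness.
No listed base is a witness for 451.

none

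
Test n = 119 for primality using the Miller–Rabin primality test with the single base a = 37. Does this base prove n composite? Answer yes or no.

n − 1 = 118 = 2^1 · 59, so s = 1 and d = 59.
Repeated squaring mod 119: 37^1 ≡ 37, 37^2 ≡ 60, 37^4 ≡ 30, 37^8 ≡ 67, 37^16 ≡ 86, 37^32 ≡ 18.
59 = 32 + 16 + 8 + 2 + 1, so 37^59 ≡ 18·86·67·60·37 ≡ 109 (mod 119).
x_0 = 37^59 mod 119 = 109.
x_0 ∉ {1, 118} and s = 1, so 37 is a Miller–Rabin witness and 119 is composite.

yes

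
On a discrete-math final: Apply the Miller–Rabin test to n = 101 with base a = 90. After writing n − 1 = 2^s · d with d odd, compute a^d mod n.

91

n − 1 = 100 = 2^2 · 25, so s = 2 and d = 25.
By repeated squaring, 90^25 ≡ 91 (mod 101).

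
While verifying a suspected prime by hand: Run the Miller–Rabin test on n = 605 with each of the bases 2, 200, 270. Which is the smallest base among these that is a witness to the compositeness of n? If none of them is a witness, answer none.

n − 1 = 604 = 2^2 · 151, so s = 2 and d = 151.
Base 2: x_0 = 2^151 mod 605 = 563. x_0 is neither 1 nor 604, so continue squaring. x_1 = 563^2 mod 605 = 554. Reached i = s−1 = 1 without hitting −1: 2 is a Miller–Rabin witness and 605 is composite.
Base 200: x_0 = 200^151 mod 605 = 90. x_0 is neither 1 nor 604, so continue squaring. x_1 = 90^2 mod 605 = 235. Reached i = s−1 = 1 without hitting −1: 200 is a Miller–Rabin witness and 605 is composite.
Base 270: x_0 = 270^151 mod 605 = 50. x_0 is neither 1 nor 604, so continue squaring. x_1 = 50^2 mod 605 = 80. Reached i = s−1 = 1 without hitting −1: 270 is a Miller–Rabin witness and 605 is composite.
The smallest witness among the given bases is 2.

2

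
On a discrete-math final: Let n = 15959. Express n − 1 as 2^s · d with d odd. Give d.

Halving: 15958 → 7979; 7979 is odd.
So 15958 = 2^1 · 7979.

7979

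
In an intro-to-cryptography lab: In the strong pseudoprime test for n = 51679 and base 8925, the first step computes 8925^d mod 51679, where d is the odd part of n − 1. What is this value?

51678

n − 1 = 51678 = 2^1 · 25839, so s = 1 and d = 25839.
8925^25839 mod 51679 = 51678.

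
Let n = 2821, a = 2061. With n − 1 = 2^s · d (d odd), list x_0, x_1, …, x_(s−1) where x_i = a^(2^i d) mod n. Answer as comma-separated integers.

n − 1 = 2820 = 2^2 · 705, so s = 2 and d = 705.
x_0 = 2061^705 mod 2821 = 216.
x_1 = 216^2 mod 2821 = 1520.

216, 1520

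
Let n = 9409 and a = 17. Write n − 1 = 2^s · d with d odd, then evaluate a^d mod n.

1004

n − 1 = 9408 = 2^6 · 147, so s = 6 and d = 147.
Repeated squaring mod 9409: 17^1 ≡ 17, 17^2 ≡ 289, 17^4 ≡ 8249, 17^8 ≡ 113, 17^16 ≡ 3360, 17^32 ≡ 8209, 17^64 ≡ 423, 17^128 ≡ 158.
147 = 128 + 16 + 2 + 1, so 17^147 ≡ 158·3360·289·17 ≡ 1004 (mod 9409).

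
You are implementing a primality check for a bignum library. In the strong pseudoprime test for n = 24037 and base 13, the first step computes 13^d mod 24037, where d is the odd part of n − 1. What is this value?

n − 1 = 24036 = 2^2 · 6009, so s = 2 and d = 6009.
Repeated squaring mod 24037: 13^1 ≡ 13, 13^2 ≡ 169, 13^4 ≡ 4524, 13^8 ≡ 11089, 13^16 ≡ 16666, 13^32 ≡ 8021, 13^64 ≡ 13429, 13^128 ≡ 12467, 13^256 ≡ 2847, 13^512 ≡ 4940, 13^1024 ≡ 6045, 13^2048 ≡ 5785, 13^4096 ≡ 6721.
6009 = 4096 + 1024 + 512 + 256 + 64 + 32 + 16 + 8 + 1, so 13^6009 ≡ 6721·6045·4940·2847·13429·8021·16666·11089·13 ≡ 11141 (mod 24037).

11141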